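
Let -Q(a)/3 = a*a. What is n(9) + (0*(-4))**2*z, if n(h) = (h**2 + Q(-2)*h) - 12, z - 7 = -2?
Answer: -39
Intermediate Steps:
Q(a) = -3*a**2 (Q(a) = -3*a*a = -3*a**2)
z = 5 (z = 7 - 2 = 5)
n(h) = -12 + h**2 - 12*h (n(h) = (h**2 + (-3*(-2)**2)*h) - 12 = (h**2 + (-3*4)*h) - 12 = (h**2 - 12*h) - 12 = -12 + h**2 - 12*h)
n(9) + (0*(-4))**2*z = (-12 + 9**2 - 12*9) + (0*(-4))**2*5 = (-12 + 81 - 108) + 0**2*5 = -39 + 0*5 = -39 + 0 = -39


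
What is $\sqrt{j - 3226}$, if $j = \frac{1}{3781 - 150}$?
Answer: $\frac{i \sqrt{42532099755}}{3631} \approx 56.798 i$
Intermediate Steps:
$j = \frac{1}{3631} \approx 0.00027541$
$\sqrt{j - 3226} = \sqrt{\frac{1}{3631} - 3226} = \sqrt{- \frac{11713605}{3631}} = \frac{i \sqrt{42532099755}}{3631}$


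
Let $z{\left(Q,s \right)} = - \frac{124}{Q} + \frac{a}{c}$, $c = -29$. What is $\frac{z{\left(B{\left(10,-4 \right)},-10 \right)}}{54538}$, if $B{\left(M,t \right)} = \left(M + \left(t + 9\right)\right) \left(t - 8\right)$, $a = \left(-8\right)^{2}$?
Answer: $- \frac{1981}{71172090} \approx -2.7834 \cdot 10^{-5}$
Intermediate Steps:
$a = 64$
$B{\left(M,t \right)} = \left(-8 + t\right) \left(9 + M + t\right)$ ($B{\left(M,t \right)} = \left(M + \left(9 + t\right)\right) \left(-8 + t\right) = \left(9 + M + t\right) \left(-8 + t\right) = \left(-8 + t\right) \left(9 + M + t\right)$)
$z{\left(Q,s \right)} = - \frac{64}{29} - \frac{124}{Q}$ ($z{\left(Q,s \right)} = - \frac{124}{Q} + \frac{64}{-29} = - \frac{124}{Q} + 64 \left(- \frac{1}{29}\right) = - \frac{124}{Q} - \frac{64}{29} = - \frac{64}{29} - \frac{124}{Q}$)
$\frac{z{\left(B{\left(10,-4 \right)},-10 \right)}}{54538} = \frac{- \frac{64}{29} - \frac{124}{-72 - 4 + \left(-4\right)^{2} - 80 + 10 \left(-4\right)}}{54538} = \left(- \frac{64}{29} - \frac{124}{-72 - 4 + 16 - 80 - 40}\right) \frac{1}{54538} = \left(- \frac{64}{29} - \frac{124}{-180}\right) \frac{1}{54538} = \left(- \frac{64}{29} - - \frac{31}{45}\right) \frac{1}{54538} = \left(- \frac{64}{29} + \frac{31}{45}\right) \frac{1}{54538} = \left(- \frac{1981}{1305}\right) \frac{1}{54538} = - \frac{1981}{71172090}$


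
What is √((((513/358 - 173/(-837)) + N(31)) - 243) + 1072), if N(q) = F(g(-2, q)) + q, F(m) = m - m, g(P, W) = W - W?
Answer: 25*√13753718106/99882 ≈ 29.354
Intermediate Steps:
g(P, W) = 0
F(m) = 0
N(q) = q (N(q) = 0 + q = q)
√((((513/358 - 173/(-837)) + N(31)) - 243) + 1072) = √((((513/358 - 173/(-837)) + 31) - 243) + 1072) = √((((513*(1/358) - 173*(-1/837)) + 31) - 243) + 1072) = √((((513/358 + 173/837) + 31) - 243) + 1072) = √(((491315/299646 + 31) - 243) + 1072) = √((9780341/299646 - 243) + 1072) = √(-63033637/299646 + 1072) = √(258186875/299646) = 25*√13753718106/99882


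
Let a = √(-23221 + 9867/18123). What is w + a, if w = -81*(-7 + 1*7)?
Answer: 2*I*√211849974413/6041 ≈ 152.38*I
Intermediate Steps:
a = 2*I*√211849974413/6041 (a = √(-23221 + 9867*(1/18123)) = √(-23221 + 3289/6041) = √(-140274772/6041) = 2*I*√211849974413/6041 ≈ 152.38*I)
w = 0 (w = -81*(-7 + 7) = -81*0 = 0)
w + a = 0 + 2*I*√211849974413/6041 = 2*I*√211849974413/6041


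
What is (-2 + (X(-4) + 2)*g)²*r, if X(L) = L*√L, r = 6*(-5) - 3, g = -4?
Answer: 30492 + 21120*I ≈ 30492.0 + 21120.0*I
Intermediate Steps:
r = -33 (r = -30 - 3 = -33)
X(L) = L^(3/2)
(-2 + (X(-4) + 2)*g)²*r = (-2 + ((-4)^(3/2) + 2)*(-4))²*(-33) = (-2 + (-8*I + 2)*(-4))²*(-33) = (-2 + (2 - 8*I)*(-4))²*(-33) = (-2 + (-8 + 32*I))²*(-33) = (-10 + 32*I)²*(-33) = -33*(-10 + 32*I)²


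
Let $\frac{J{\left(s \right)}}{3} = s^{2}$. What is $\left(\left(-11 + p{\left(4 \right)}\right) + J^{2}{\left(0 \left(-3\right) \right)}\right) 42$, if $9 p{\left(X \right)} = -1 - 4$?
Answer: $- \frac{1456}{3} \approx -485.33$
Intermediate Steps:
$J{\left(s \right)} = 3 s^{2}$
$p{\left(X \right)} = - \frac{5}{9}$ ($p{\left(X \right)} = \frac{-1 - 4}{9} = \frac{1}{9} \left(-5\right) = - \frac{5}{9}$)
$\left(\left(-11 + p{\left(4 \right)}\right) + J^{2}{\left(0 \left(-3\right) \right)}\right) 42 = \left(\left(-11 - \frac{5}{9}\right) + \left(3 \left(0 \left(-3\right)\right)^{2}\right)^{2}\right) 42 = \left(- \frac{104}{9} + \left(3 \cdot 0^{2}\right)^{2}\right) 42 = \left(- \frac{104}{9} + \left(3 \cdot 0\right)^{2}\right) 42 = \left(- \frac{104}{9} + 0^{2}\right) 42 = \left(- \frac{104}{9} + 0\right) 42 = \left(- \frac{104}{9}\right) 42 = - \frac{1456}{3}$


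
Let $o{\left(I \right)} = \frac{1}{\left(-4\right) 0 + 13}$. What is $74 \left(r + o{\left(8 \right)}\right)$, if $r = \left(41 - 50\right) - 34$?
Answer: $- \frac{41292}{13} \approx -3176.3$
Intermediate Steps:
$o{\left(I \right)} = \frac{1}{13}$ ($o{\left(I \right)} = \frac{1}{0 + 13} = \frac{1}{13}$)
$r = -43$ ($r = -9 - 34 = -43$)
$74 \left(r + o{\left(8 \right)}\right) = 74 \left(-43 + \frac{1}{13}\right) = 74 \left(- \frac{558}{13}\right) = - \frac{41292}{13}$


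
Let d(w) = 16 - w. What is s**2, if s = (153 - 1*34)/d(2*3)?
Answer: 14161/100 ≈ 141.61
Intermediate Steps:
s = 119/10 (s = (153 - 1*34)/(16 - 2*3) = (153 - 34)/(16 - 1*6) = 119/(16 - 6) = 119/10 ≈ 11.900)
s**2 = (119/10)**2 = 14161/100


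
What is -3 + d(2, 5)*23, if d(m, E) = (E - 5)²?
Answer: -3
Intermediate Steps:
d(m, E) = (-5 + E)²
-3 + d(2, 5)*23 = -3 + (-5 + 5)²*23 = -3 + 0²*23 = -3 + 0*23 = -3 + 0 = -3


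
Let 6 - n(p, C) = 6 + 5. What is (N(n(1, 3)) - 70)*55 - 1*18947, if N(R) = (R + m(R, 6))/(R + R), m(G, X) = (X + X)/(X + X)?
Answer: -22775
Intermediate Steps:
n(p, C) = -5 (n(p, C) = 6 - (6 + 5) = 6 - 1*11 = 6 - 11 = -5)
m(G, X) = 1 (m(G, X) = (2*X)/((2*X)) = (2*X)*(1/(2*X)) = 1)
N(R) = (1 + R)/(2*R) (N(R) = (R + 1)/(R + R) = (1 + R)/((2*R)) = (1 + R)*(1/(2*R)) = (1 + R)/(2*R))
(N(n(1, 3)) - 70)*55 - 1*18947 = ((½)*(1 - 5)/(-5) - 70)*55 - 1*18947 = ((½)*(-⅕)*(-4) - 70)*55 - 18947 = (⅖ - 70)*55 - 18947 = -348/5*55 - 18947 = -3828 - 18947 = -22775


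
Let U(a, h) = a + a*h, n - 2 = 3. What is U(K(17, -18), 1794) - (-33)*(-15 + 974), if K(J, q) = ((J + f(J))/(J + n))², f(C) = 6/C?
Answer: 4582865647/139876 ≈ 32764.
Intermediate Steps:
n = 5 (n = 2 + 3 = 5)
K(J, q) = (J + 6/J)²/(5 + J)² (K(J, q) = ((J + 6/J)/(J + 5))² = ((J + 6/J)/(5 + J))² = (J + 6/J)²/(5 + J)²)
U(K(17, -18), 1794) - (-33)*(-15 + 974) = ((6 + 17²)²/(17²*(5 + 17)²))*(1 + 1794) - (-33)*(-15 + 974) = ((1/289)*(6 + 289)²/22²)*1795 - (-33)*959 = ((1/289)*(1/484)*295²)*1795 - 1*(-31647) = ((1/289)*(1/484)*87025)*1795 + 31647 = (87025/139876)*1795 + 31647 = 156209875/139876 + 31647 = 4582865647/139876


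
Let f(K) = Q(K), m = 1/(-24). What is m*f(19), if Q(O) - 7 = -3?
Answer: -1/6 ≈ -0.16667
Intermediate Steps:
Q(O) = 4 (Q(O) = 7 - 3 = 4)
m = -1/24 ≈ -0.041667
f(K) = 4
m*f(19) = -1/24*4 = -1/6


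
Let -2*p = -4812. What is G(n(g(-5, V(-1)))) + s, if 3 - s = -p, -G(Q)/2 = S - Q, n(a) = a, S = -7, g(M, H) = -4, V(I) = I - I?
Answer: 2415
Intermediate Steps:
V(I) = 0
G(Q) = 14 + 2*Q (G(Q) = -2*(-7 - Q) = 14 + 2*Q)
p = 2406 (p = -1/2*(-4812) = 2406)
s = 2409 (s = 3 - (-1)*2406 = 3 - 1*(-2406) = 3 + 2406 = 2409)
G(n(g(-5, V(-1)))) + s = (14 + 2*(-4)) + 2409 = (14 - 8) + 2409 = 6 + 2409 = 2415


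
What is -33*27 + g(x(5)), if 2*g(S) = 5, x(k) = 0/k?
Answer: -1777/2 ≈ -888.50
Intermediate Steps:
x(k) = 0
g(S) = 5/2 (g(S) = (½)*5 = 5/2)
-33*27 + g(x(5)) = -33*27 + 5/2 = -891 + 5/2 = -1777/2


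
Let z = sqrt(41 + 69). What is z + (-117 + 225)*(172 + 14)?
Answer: 20088 + sqrt(110) ≈ 20099.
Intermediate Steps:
z = sqrt(110) ≈ 10.488
z + (-117 + 225)*(172 + 14) = sqrt(110) + (-117 + 225)*(172 + 14) = sqrt(110) + 108*186 = sqrt(110) + 20088 = 20088 + sqrt(110)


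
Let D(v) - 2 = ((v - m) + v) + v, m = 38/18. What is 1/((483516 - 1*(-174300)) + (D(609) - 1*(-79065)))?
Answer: 9/6648371 ≈ 1.3537e-6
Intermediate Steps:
m = 19/9 (m = 38*(1/18) = 19/9 ≈ 2.1111)
D(v) = -⅑ + 3*v (D(v) = 2 + (((v - 1*19/9) + v) + v) = 2 + (((v - 19/9) + v) + v) = 2 + (((-19/9 + v) + v) + v) = 2 + ((-19/9 + 2*v) + v) = 2 + (-19/9 + 3*v) = -⅑ + 3*v)
1/((483516 - 1*(-174300)) + (D(609) - 1*(-79065))) = 1/((483516 - 1*(-174300)) + ((-⅑ + 3*609) - 1*(-79065))) = 1/((483516 + 174300) + ((-⅑ + 1827) + 79065)) = 1/(657816 + (16442/9 + 79065)) = 1/(657816 + 728027/9) = 1/(6648371/9) = 9/6648371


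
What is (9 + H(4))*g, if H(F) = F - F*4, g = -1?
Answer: 3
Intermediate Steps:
H(F) = -3*F (H(F) = F - 4*F = -3*F)
(9 + H(4))*g = (9 - 3*4)*(-1) = (9 - 12)*(-1) = -3*(-1) = 3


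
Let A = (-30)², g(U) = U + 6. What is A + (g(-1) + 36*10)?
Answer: 1265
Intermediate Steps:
g(U) = 6 + U
A = 900
A + (g(-1) + 36*10) = 900 + ((6 - 1) + 36*10) = 900 + (5 + 360) = 900 + 365 = 1265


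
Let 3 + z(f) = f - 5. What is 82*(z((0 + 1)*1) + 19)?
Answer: 984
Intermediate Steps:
z(f) = -8 + f (z(f) = -3 + (f - 5) = -3 + (-5 + f) = -8 + f)
82*(z((0 + 1)*1) + 19) = 82*((-8 + (0 + 1)*1) + 19) = 82*((-8 + 1*1) + 19) = 82*((-8 + 1) + 19) = 82*(-7 + 19) = 82*12 = 984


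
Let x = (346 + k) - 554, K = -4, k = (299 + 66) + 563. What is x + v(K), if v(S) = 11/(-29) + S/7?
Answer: 145967/203 ≈ 719.05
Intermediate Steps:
k = 928 (k = 365 + 563 = 928)
v(S) = -11/29 + S/7 (v(S) = 11*(-1/29) + S*(1/7) = -11/29 + S/7)
x = 720 (x = (346 + 928) - 554 = 1274 - 554 = 720)
x + v(K) = 720 + (-11/29 + (1/7)*(-4)) = 720 + (-11/29 - 4/7) = 720 - 193/203 = 145967/203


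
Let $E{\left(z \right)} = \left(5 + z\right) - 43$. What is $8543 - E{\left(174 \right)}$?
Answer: $8407$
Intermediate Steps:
$E{\left(z \right)} = -38 + z$
$8543 - E{\left(174 \right)} = 8543 - \left(-38 + 174\right) = 8543 - 136 = 8407$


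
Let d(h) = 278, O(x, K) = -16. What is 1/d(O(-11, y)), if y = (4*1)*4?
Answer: 1/278 ≈ 0.0035971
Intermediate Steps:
y = 16 (y = 4*4 = 16)
1/d(O(-11, y)) = 1/278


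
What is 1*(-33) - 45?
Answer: -78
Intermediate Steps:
1*(-33) - 45 = -33 - 45 = -78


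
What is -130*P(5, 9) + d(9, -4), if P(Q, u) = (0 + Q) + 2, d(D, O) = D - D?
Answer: -910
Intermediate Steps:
d(D, O) = 0
P(Q, u) = 2 + Q (P(Q, u) = Q + 2 = 2 + Q)
-130*P(5, 9) + d(9, -4) = -130*(2 + 5) + 0 = -130*7 + 0 = -910 + 0 = -910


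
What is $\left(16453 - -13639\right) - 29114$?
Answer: $978$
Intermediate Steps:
$\left(16453 - -13639\right) - 29114 = \left(16453 + 13639\right) - 29114 = 30092 - 29114 = 978$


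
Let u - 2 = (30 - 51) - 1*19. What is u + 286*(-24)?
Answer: -6902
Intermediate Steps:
u = -38 (u = 2 + ((30 - 51) - 1*19) = 2 + (-21 - 19) = 2 - 40 = -38)
u + 286*(-24) = -38 + 286*(-24) = -38 - 6864 = -6902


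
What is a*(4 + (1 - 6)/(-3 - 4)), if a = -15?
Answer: -495/7 ≈ -70.714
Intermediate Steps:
a*(4 + (1 - 6)/(-3 - 4)) = -15*(4 + (1 - 6)/(-3 - 4)) = -15*(4 - 5/(-7)) = -15*(4 - 5*(-1/7)) = -15*(4 + 5/7) = -15*33/7 = -495/7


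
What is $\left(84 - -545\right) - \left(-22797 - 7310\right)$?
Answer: $30736$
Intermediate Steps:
$\left(84 - -545\right) - \left(-22797 - 7310\right) = \left(84 + 545\right) - \left(-22797 - 7310\right) = 629 - -30107 = 629 + 30107 = 30736$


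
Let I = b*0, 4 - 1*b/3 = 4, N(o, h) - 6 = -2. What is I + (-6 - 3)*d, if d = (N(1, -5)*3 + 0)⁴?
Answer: -186624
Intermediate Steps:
N(o, h) = 4 (N(o, h) = 6 - 2 = 4)
b = 0 (b = 12 - 3*4 = 12 - 12 = 0)
I = 0 (I = 0*0 = 0)
d = 20736 (d = (4*3 + 0)⁴ = (12 + 0)⁴ = 12⁴ = 20736)
I + (-6 - 3)*d = 0 + (-6 - 3)*20736 = 0 - 9*20736 = 0 - 186624 = -186624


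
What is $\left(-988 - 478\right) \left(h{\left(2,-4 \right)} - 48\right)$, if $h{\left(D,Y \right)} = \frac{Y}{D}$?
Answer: $73300$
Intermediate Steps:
$\left(-988 - 478\right) \left(h{\left(2,-4 \right)} - 48\right) = \left(-988 - 478\right) \left(- \frac{4}{2} - 48\right) = \left(-988 - 478\right) \left(\left(-4\right) \frac{1}{2} - 48\right) = - 1466 \left(-2 - 48\right) = \left(-1466\right) \left(-50\right) = 73300$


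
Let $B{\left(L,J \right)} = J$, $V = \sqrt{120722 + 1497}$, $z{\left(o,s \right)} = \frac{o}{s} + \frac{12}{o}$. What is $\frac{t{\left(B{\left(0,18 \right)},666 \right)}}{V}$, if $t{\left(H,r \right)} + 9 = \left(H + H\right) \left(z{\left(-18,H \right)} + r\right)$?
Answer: $\frac{23907 \sqrt{122219}}{122219} \approx 68.384$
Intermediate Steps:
$z{\left(o,s \right)} = \frac{12}{o} + \frac{o}{s}$
$V = \sqrt{122219} \approx 349.6$
$t{\left(H,r \right)} = -9 + 2 H \left(- \frac{2}{3} + r - \frac{18}{H}\right)$ ($t{\left(H,r \right)} = -9 + \left(H + H\right) \left(\left(\frac{12}{-18} - \frac{18}{H}\right) + r\right) = -9 + 2 H \left(\left(12 \left(- \frac{1}{18}\right) - \frac{18}{H}\right) + r\right) = -9 + 2 H \left(\left(- \frac{2}{3} - \frac{18}{H}\right) + r\right) = -9 + 2 H \left(- \frac{2}{3} + r - \frac{18}{H}\right)$)
$\frac{t{\left(B{\left(0,18 \right)},666 \right)}}{V} = \frac{-45 - 24 + 2 \cdot 18 \cdot 666}{\sqrt{122219}} = \left(-45 - 24 + 23976\right) \frac{\sqrt{122219}}{122219} = 23907 \frac{\sqrt{122219}}{122219} = \frac{23907 \sqrt{122219}}{122219}$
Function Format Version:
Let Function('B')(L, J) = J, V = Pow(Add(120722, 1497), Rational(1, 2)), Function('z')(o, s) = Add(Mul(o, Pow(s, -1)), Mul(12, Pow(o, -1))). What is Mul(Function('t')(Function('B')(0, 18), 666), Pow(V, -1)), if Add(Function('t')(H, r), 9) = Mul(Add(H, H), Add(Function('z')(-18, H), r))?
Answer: Mul(Rational(23907, 122219), Pow(122219, Rational(1, 2))) ≈ 68.384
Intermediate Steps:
Function('z')(o, s) = Add(Mul(12, Pow(o, -1)), Mul(o, Pow(s, -1)))
V = Pow(122219, Rational(1, 2)) ≈ 349.60
Function('t')(H, r) = Add(-9, Mul(2, H, Add(Rational(-2, 3), r, Mul(-18, Pow(H, -1))))) (Function('t')(H, r) = Add(-9, Mul(Add(H, H), Add(Add(Mul(12, Pow(-18, -1)), Mul(-18, Pow(H, -1))), r))) = Add(-9, Mul(Mul(2, H), Add(Add(Mul(12, Rational(-1, 18)), Mul(-18, Pow(H, -1))), r))) = Add(-9, Mul(Mul(2, H), Add(Add(Rational(-2, 3), Mul(-18, Pow(H, -1))), r))) = Add(-9, Mul(Mul(2, H), Add(Rational(-2, 3), r, Mul(-18, Pow(H, -1))))) = Add(-9, Mul(2, H, Add(Rational(-2, 3), r, Mul(-18, Pow(H, -1))))))
Mul(Function('t')(Function('B')(0, 18), 666), Pow(V, -1)) = Mul(Add(-45, Mul(Rational(-4, 3), 18), Mul(2, 18, 666)), Pow(Pow(122219, Rational(1, 2)), -1)) = Mul(Add(-45, -24, 23976), Mul(Rational(1, 122219), Pow(122219, Rational(1, 2)))) = Mul(23907, Mul(Rational(1, 122219), Pow(122219, Rational(1, 2)))) = Mul(Rational(23907, 122219), Pow(122219, Rational(1, 2)))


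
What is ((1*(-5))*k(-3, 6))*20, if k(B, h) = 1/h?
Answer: -50/3 ≈ -16.667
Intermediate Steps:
((1*(-5))*k(-3, 6))*20 = ((1*(-5))/6)*20 = -5*1/6*20 = -5/6*20 = -50/3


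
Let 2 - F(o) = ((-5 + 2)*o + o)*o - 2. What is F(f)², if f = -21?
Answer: 784996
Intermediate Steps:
F(o) = 4 + 2*o² (F(o) = 2 - (((-5 + 2)*o + o)*o - 2) = 2 - ((-3*o + o)*o - 2) = 2 - ((-2*o)*o - 2) = 2 - (-2*o² - 2) = 2 - (-2 - 2*o²) = 2 + (2 + 2*o²) = 4 + 2*o²)
F(f)² = (4 + 2*(-21)²)² = (4 + 2*441)² = (4 + 882)² = 886² = 784996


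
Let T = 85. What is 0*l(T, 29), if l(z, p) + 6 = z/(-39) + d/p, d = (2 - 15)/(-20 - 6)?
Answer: 0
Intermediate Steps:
d = ½ (d = -13/(-26) = -13*(-1/26) = ½ ≈ 0.50000)
l(z, p) = -6 + 1/(2*p) - z/39 (l(z, p) = -6 + (z/(-39) + 1/(2*p)) = -6 + (z*(-1/39) + 1/(2*p)) = -6 + (-z/39 + 1/(2*p)) = -6 + (1/(2*p) - z/39) = -6 + 1/(2*p) - z/39)
0*l(T, 29) = 0*(-6 + (½)/29 - 1/39*85) = 0*(-6 + (½)*(1/29) - 85/39) = 0*(-6 + 1/58 - 85/39) = 0*(-18463/2262) = 0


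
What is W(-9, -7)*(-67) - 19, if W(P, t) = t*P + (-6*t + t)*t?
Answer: 12175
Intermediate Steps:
W(P, t) = -5*t² + P*t (W(P, t) = P*t + (-5*t)*t = P*t - 5*t² = -5*t² + P*t)
W(-9, -7)*(-67) - 19 = -7*(-9 - 5*(-7))*(-67) - 19 = -7*(-9 + 35)*(-67) - 19 = -7*26*(-67) - 19 = -182*(-67) - 19 = 12194 - 19 = 12175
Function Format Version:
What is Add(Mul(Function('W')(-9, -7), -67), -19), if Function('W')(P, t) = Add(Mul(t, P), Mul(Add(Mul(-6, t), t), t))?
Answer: 12175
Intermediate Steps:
Function('W')(P, t) = Add(Mul(-5, Pow(t, 2)), Mul(P, t)) (Function('W')(P, t) = Add(Mul(P, t), Mul(Mul(-5, t), t)) = Add(Mul(P, t), Mul(-5, Pow(t, 2))) = Add(Mul(-5, Pow(t, 2)), Mul(P, t)))
Add(Mul(Function('W')(-9, -7), -67), -19) = Add(Mul(Mul(-7, Add(-9, Mul(-5, -7))), -67), -19) = Add(Mul(Mul(-7, Add(-9, 35)), -67), -19) = Add(Mul(Mul(-7, 26), -67), -19) = Add(Mul(-182, -67), -19) = Add(12194, -19) = 12175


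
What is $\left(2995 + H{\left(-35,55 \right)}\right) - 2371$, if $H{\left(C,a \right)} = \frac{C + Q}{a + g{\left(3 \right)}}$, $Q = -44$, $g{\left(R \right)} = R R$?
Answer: $\frac{39857}{64} \approx 622.77$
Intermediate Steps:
$g{\left(R \right)} = R^{2}$
$H{\left(C,a \right)} = \frac{-44 + C}{9 + a}$ ($H{\left(C,a \right)} = \frac{C - 44}{a + 3^{2}} = \frac{-44 + C}{a + 9} = \frac{-44 + C}{9 + a}$)
$\left(2995 + H{\left(-35,55 \right)}\right) - 2371 = \left(2995 + \frac{-44 - 35}{9 + 55}\right) - 2371 = \left(2995 + \frac{1}{64} \left(-79\right)\right) - 2371 = \left(2995 - \frac{79}{64}\right) - 2371 = \frac{191601}{64} - 2371 = \frac{39857}{64}$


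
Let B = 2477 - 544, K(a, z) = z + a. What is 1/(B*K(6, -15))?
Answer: -1/17397 ≈ -5.7481e-5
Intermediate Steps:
K(a, z) = a + z
B = 1933
1/(B*K(6, -15)) = 1/(1933*(6 - 15)) = 1/(1933*(-9)) = 1/(-17397) = -1/17397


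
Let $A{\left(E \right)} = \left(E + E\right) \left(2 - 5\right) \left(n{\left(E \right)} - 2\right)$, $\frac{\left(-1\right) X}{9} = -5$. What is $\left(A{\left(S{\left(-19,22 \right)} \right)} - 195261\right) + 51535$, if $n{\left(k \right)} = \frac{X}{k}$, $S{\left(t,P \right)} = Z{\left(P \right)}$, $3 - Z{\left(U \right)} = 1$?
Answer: $-143972$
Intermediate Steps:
$Z{\left(U \right)} = 2$ ($Z{\left(U \right)} = 3 - 1 = 2$)
$S{\left(t,P \right)} = 2$
$X = 45$ ($X = \left(-9\right) \left(-5\right) = 45$)
$n{\left(k \right)} = \frac{45}{k}$
$A{\left(E \right)} = - 6 E \left(-2 + \frac{45}{E}\right)$ ($A{\left(E \right)} = \left(E + E\right) \left(2 - 5\right) \left(\frac{45}{E} - 2\right) = 2 E \left(-3\right) \left(-2 + \frac{45}{E}\right) = - 6 E \left(-2 + \frac{45}{E}\right)$)
$\left(A{\left(S{\left(-19,22 \right)} \right)} - 195261\right) + 51535 = \left(\left(-270 + 12 \cdot 2\right) - 195261\right) + 51535 = \left(\left(-270 + 24\right) - 195261\right) + 51535 = \left(-246 - 195261\right) + 51535 = -195507 + 51535 = -143972$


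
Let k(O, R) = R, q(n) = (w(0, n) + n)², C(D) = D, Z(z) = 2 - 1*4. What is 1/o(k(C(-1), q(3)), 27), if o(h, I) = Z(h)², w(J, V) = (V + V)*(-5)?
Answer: ¼ ≈ 0.25000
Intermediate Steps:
w(J, V) = -10*V (w(J, V) = (2*V)*(-5) = -10*V)
Z(z) = -2 (Z(z) = 2 - 4 = -2)
q(n) = 81*n² (q(n) = (-10*n + n)² = (-9*n)² = 81*n²)
o(h, I) = 4 (o(h, I) = (-2)² = 4)
1/o(k(C(-1), q(3)), 27) = 1/4 = ¼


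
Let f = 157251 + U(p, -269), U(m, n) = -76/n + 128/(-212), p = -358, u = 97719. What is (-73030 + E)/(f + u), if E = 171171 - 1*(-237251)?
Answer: 2390841872/1817551355 ≈ 1.3154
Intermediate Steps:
E = 408422 (E = 171171 + 237251 = 408422)
U(m, n) = -32/53 - 76/n (U(m, n) = -76/n + 128*(-1/212) = -76/n - 32/53 = -32/53 - 76/n)
f = 2241922927/14257 (f = 157251 + (-32/53 - 76/(-269)) = 157251 + (-32/53 - 76*(-1/269)) = 157251 + (-32/53 + 76/269) = 157251 - 4580/14257 = 2241922927/14257 ≈ 1.5725e+5)
(-73030 + E)/(f + u) = (-73030 + 408422)/(2241922927/14257 + 97719) = 335392/(3635102710/14257) = 335392*(14257/3635102710) = 2390841872/1817551355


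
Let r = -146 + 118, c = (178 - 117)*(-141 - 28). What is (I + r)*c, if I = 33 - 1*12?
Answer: 72163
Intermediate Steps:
c = -10309 (c = 61*(-169) = -10309)
I = 21 (I = 33 - 12 = 21)
r = -28
(I + r)*c = (21 - 28)*(-10309) = -7*(-10309) = 72163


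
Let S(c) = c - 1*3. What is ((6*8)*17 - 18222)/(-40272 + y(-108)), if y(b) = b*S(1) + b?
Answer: 2901/6694 ≈ 0.43337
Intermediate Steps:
S(c) = -3 + c (S(c) = c - 3 = -3 + c)
y(b) = -b (y(b) = b*(-3 + 1) + b = b*(-2) + b = -2*b + b = -b)
((6*8)*17 - 18222)/(-40272 + y(-108)) = ((6*8)*17 - 18222)/(-40272 - 1*(-108)) = (48*17 - 18222)/(-40272 + 108) = (816 - 18222)/(-40164) = -17406*(-1/40164) = 2901/6694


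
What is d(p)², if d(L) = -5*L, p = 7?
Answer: 1225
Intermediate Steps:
d(p)² = (-5*7)² = (-35)² = 1225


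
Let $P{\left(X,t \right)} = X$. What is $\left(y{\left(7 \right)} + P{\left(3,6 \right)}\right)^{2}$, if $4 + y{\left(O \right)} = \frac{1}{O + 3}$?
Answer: $\frac{81}{100} \approx 0.81$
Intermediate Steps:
$y{\left(O \right)} = -4 + \frac{1}{3 + O}$ ($y{\left(O \right)} = -4 + \frac{1}{O + 3} = -4 + \frac{1}{3 + O}$)
$\left(y{\left(7 \right)} + P{\left(3,6 \right)}\right)^{2} = \left(\frac{-11 - 28}{3 + 7} + 3\right)^{2} = \left(\frac{-11 - 28}{10} + 3\right)^{2} = \left(\frac{1}{10} \left(-39\right) + 3\right)^{2} = \left(- \frac{39}{10} + 3\right)^{2} = \left(- \frac{9}{10}\right)^{2} = \frac{81}{100}$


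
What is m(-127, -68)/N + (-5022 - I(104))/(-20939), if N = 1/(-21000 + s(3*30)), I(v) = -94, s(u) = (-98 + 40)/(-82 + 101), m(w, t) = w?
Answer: 1061196277306/397841 ≈ 2.6674e+6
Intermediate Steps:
s(u) = -58/19
N = -19/399058 (N = 1/(-21000 - 58/19) = 1/(-399058/19) = -19/399058 ≈ -4.7612e-5)
m(-127, -68)/N + (-5022 - I(104))/(-20939) = -127/(-19/399058) + (-5022 - 1*(-94))/(-20939) = -127*(-399058/19) + (-5022 + 94)*(-1/20939) = 50680366/19 - 4928*(-1/20939) = 50680366/19 + 4928/20939 = 1061196277306/397841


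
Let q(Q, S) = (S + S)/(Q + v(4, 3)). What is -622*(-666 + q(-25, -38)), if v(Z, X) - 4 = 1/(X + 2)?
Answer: 5355731/13 ≈ 4.1198e+5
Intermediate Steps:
v(Z, X) = 4 + 1/(2 + X) (v(Z, X) = 4 + 1/(X + 2) = 4 + 1/(2 + X))
q(Q, S) = 2*S/(21/5 + Q) (q(Q, S) = (S + S)/(Q + (9 + 4*3)/(2 + 3)) = (2*S)/(Q + (9 + 12)/5) = (2*S)/(Q + (⅕)*21) = (2*S)/(Q + 21/5) = (2*S)/(21/5 + Q) = 2*S/(21/5 + Q))
-622*(-666 + q(-25, -38)) = -622*(-666 + 10*(-38)/(21 + 5*(-25))) = -622*(-666 + 10*(-38)/(21 - 125)) = -622*(-666 + 10*(-38)/(-104)) = -622*(-666 + 10*(-38)*(-1/104)) = -622*(-666 + 95/26) = -622*(-17221/26) = 5355731/13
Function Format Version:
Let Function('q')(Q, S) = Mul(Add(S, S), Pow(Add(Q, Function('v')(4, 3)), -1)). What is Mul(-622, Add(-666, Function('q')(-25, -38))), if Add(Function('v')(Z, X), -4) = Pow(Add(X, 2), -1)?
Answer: Rational(5355731, 13) ≈ 4.1198e+5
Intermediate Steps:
Function('v')(Z, X) = Add(4, Pow(Add(2, X), -1)) (Function('v')(Z, X) = Add(4, Pow(Add(X, 2), -1)) = Add(4, Pow(Add(2, X), -1)))
Function('q')(Q, S) = Mul(2, S, Pow(Add(Rational(21, 5), Q), -1)) (Function('q')(Q, S) = Mul(Add(S, S), Pow(Add(Q, Mul(Pow(Add(2, 3), -1), Add(9, Mul(4, 3)))), -1)) = Mul(Mul(2, S), Pow(Add(Q, Mul(Pow(5, -1), Add(9, 12))), -1)) = Mul(Mul(2, S), Pow(Add(Q, Mul(Rational(1, 5), 21)), -1)) = Mul(Mul(2, S), Pow(Add(Q, Rational(21, 5)), -1)) = Mul(Mul(2, S), Pow(Add(Rational(21, 5), Q), -1)) = Mul(2, S, Pow(Add(Rational(21, 5), Q), -1)))
Mul(-622, Add(-666, Function('q')(-25, -38))) = Mul(-622, Add(-666, Mul(10, -38, Pow(Add(21, Mul(5, -25)), -1)))) = Mul(-622, Add(-666, Mul(10, -38, Pow(Add(21, -125), -1)))) = Mul(-622, Add(-666, Mul(10, -38, Pow(-104, -1)))) = Mul(-622, Add(-666, Mul(10, -38, Rational(-1, 104)))) = Mul(-622, Add(-666, Rational(95, 26))) = Mul(-622, Rational(-17221, 26)) = Rational(5355731, 13)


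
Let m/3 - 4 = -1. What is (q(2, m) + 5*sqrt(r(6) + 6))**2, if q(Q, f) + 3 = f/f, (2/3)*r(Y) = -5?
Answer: (4 - 5*I*sqrt(6))**2/4 ≈ -33.5 - 24.495*I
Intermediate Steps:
m = 9 (m = 12 + 3*(-1) = 12 - 3 = 9)
r(Y) = -15/2 (r(Y) = (3/2)*(-5) = -15/2)
q(Q, f) = -2 (q(Q, f) = -3 + f/f = -3 + 1 = -2)
(q(2, m) + 5*sqrt(r(6) + 6))**2 = (-2 + 5*sqrt(-15/2 + 6))**2 = (-2 + 5*sqrt(-3/2))**2 = (-2 + 5*(I*sqrt(6)/2))**2 = (-2 + 5*I*sqrt(6)/2)**2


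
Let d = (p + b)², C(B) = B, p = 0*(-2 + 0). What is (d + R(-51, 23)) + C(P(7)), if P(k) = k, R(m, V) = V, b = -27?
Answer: 759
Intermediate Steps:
p = 0 (p = 0*(-2) = 0)
d = 729 (d = (0 - 27)² = (-27)² = 729)
(d + R(-51, 23)) + C(P(7)) = (729 + 23) + 7 = 752 + 7 = 759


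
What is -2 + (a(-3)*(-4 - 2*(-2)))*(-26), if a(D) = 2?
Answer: -2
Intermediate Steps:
-2 + (a(-3)*(-4 - 2*(-2)))*(-26) = -2 + (2*(-4 - 2*(-2)))*(-26) = -2 + (2*(-4 + 4))*(-26) = -2 + (2*0)*(-26) = -2 + 0*(-26) = -2 + 0 = -2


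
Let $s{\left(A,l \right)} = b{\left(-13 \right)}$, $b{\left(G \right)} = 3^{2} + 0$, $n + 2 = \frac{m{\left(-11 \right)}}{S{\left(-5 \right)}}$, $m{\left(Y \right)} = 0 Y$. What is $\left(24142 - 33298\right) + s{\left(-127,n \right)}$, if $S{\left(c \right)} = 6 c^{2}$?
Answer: $-9147$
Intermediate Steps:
$m{\left(Y \right)} = 0$
$n = -2$ ($n = -2 + \frac{0}{6 \left(-5\right)^{2}} = -2 + \frac{0}{6 \cdot 25} = -2 + \frac{0}{150} = -2 + 0 \cdot \frac{1}{150} = -2 + 0 = -2$)
$b{\left(G \right)} = 9$ ($b{\left(G \right)} = 9 + 0 = 9$)
$s{\left(A,l \right)} = 9$
$\left(24142 - 33298\right) + s{\left(-127,n \right)} = \left(24142 - 33298\right) + 9 = -9156 + 9 = -9147$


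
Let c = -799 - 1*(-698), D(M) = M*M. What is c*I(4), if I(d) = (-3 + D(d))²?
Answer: -17069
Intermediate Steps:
D(M) = M²
c = -101 (c = -799 + 698 = -101)
I(d) = (-3 + d²)²
c*I(4) = -101*(-3 + 4²)² = -101*(-3 + 16)² = -101*13² = -101*169 = -17069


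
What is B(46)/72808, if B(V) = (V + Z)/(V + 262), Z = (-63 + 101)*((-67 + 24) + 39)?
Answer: -53/11212432 ≈ -4.7269e-6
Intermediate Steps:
Z = -152 (Z = 38*(-43 + 39) = 38*(-4) = -152)
B(V) = (-152 + V)/(262 + V) (B(V) = (V - 152)/(V + 262) = (-152 + V)/(262 + V))
B(46)/72808 = ((-152 + 46)/(262 + 46))/72808 = (-106/308)*(1/72808) = ((1/308)*(-106))*(1/72808) = -53/154*1/72808 = -53/11212432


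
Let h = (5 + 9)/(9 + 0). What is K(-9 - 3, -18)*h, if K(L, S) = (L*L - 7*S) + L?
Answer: 1204/3 ≈ 401.33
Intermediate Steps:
K(L, S) = L + L**2 - 7*S (K(L, S) = (L**2 - 7*S) + L = L + L**2 - 7*S)
h = 14/9 ≈ 1.5556
K(-9 - 3, -18)*h = ((-9 - 3) + (-9 - 3)**2 - 7*(-18))*(14/9) = (-12 + (-12)**2 + 126)*(14/9) = (-12 + 144 + 126)*(14/9) = 258*(14/9) = 1204/3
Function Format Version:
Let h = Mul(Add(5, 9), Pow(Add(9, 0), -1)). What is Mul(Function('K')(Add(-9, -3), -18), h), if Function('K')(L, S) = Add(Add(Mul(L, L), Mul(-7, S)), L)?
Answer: Rational(1204, 3) ≈ 401.33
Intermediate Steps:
Function('K')(L, S) = Add(L, Pow(L, 2), Mul(-7, S)) (Function('K')(L, S) = Add(Add(Pow(L, 2), Mul(-7, S)), L) = Add(L, Pow(L, 2), Mul(-7, S)))
h = Rational(14, 9) (h = Mul(14, Pow(9, -1)) = Mul(14, Rational(1, 9)) = Rational(14, 9) ≈ 1.5556)
Mul(Function('K')(Add(-9, -3), -18), h) = Mul(Add(Add(-9, -3), Pow(Add(-9, -3), 2), Mul(-7, -18)), Rational(14, 9)) = Mul(Add(-12, Pow(-12, 2), 126), Rational(14, 9)) = Mul(Add(-12, 144, 126), Rational(14, 9)) = Mul(258, Rational(14, 9)) = Rational(1204, 3)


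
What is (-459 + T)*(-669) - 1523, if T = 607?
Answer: -100535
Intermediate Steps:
(-459 + T)*(-669) - 1523 = (-459 + 607)*(-669) - 1523 = 148*(-669) - 1523 = -99012 - 1523 = -100535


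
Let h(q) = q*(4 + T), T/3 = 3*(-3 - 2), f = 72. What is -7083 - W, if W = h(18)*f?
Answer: 46053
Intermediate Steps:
T = -45 (T = 3*(3*(-3 - 2)) = 3*(3*(-5)) = 3*(-15) = -45)
h(q) = -41*q (h(q) = q*(4 - 45) = q*(-41) = -41*q)
W = -53136 (W = -41*18*72 = -738*72 = -53136)
-7083 - W = -7083 - 1*(-53136) = -7083 + 53136 = 46053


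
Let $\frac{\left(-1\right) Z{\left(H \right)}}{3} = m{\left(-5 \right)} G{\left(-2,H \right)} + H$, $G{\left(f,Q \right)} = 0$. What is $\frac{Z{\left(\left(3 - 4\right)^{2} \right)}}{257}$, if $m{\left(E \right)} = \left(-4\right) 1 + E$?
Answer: $- \frac{3}{257} \approx -0.011673$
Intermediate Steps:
$m{\left(E \right)} = -4 + E$
$Z{\left(H \right)} = - 3 H$ ($Z{\left(H \right)} = - 3 \left(\left(-4 - 5\right) 0 + H\right) = - 3 \left(\left(-9\right) 0 + H\right) = - 3 \left(0 + H\right) = - 3 H$)
$\frac{Z{\left(\left(3 - 4\right)^{2} \right)}}{257} = \frac{\left(-3\right) \left(3 - 4\right)^{2}}{257} = - 3 \left(-1\right)^{2} \cdot \frac{1}{257} = \left(-3\right) 1 \cdot \frac{1}{257} = \left(-3\right) \frac{1}{257} = - \frac{3}{257}$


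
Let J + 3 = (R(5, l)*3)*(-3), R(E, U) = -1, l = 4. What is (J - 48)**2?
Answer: 1764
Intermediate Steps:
J = 6 (J = -3 - 1*3*(-3) = -3 - 3*(-3) = -3 + 9 = 6)
(J - 48)**2 = (6 - 48)**2 = (-42)**2 = 1764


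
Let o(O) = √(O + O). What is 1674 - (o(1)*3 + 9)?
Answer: 1665 - 3*√2 ≈ 1660.8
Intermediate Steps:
o(O) = √2*√O (o(O) = √(2*O) = √2*√O)
1674 - (o(1)*3 + 9) = 1674 - ((√2*√1)*3 + 9) = 1674 - ((√2*1)*3 + 9) = 1674 - (√2*3 + 9) = 1674 - (3*√2 + 9) = 1674 - (9 + 3*√2) = 1674 + (-9 - 3*√2) = 1665 - 3*√2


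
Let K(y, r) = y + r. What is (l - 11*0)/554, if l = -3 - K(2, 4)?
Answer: -9/554 ≈ -0.016245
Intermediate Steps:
K(y, r) = r + y
l = -9 (l = -3 - (4 + 2) = -3 - 1*6 = -3 - 6 = -9)
(l - 11*0)/554 = (-9 - 11*0)/554 = (-9 + 0)*(1/554) = -9*1/554 = -9/554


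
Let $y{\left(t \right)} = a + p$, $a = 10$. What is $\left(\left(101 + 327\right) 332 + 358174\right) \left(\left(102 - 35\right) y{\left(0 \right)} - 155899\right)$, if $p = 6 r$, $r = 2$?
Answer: $-77254194750$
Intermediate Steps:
$p = 12$ ($p = 6 \cdot 2 = 12$)
$y{\left(t \right)} = 22$ ($y{\left(t \right)} = 10 + 12 = 22$)
$\left(\left(101 + 327\right) 332 + 358174\right) \left(\left(102 - 35\right) y{\left(0 \right)} - 155899\right) = \left(\left(101 + 327\right) 332 + 358174\right) \left(\left(102 - 35\right) 22 - 155899\right) = \left(428 \cdot 332 + 358174\right) \left(67 \cdot 22 - 155899\right) = \left(142096 + 358174\right) \left(1474 - 155899\right) = 500270 \left(-154425\right) = -77254194750$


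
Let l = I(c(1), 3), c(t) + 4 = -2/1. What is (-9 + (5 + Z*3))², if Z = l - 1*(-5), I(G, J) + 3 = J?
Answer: 121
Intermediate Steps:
c(t) = -6 (c(t) = -4 - 2/1 = -4 - 2*1 = -4 - 2 = -6)
I(G, J) = -3 + J
l = 0 (l = -3 + 3 = 0)
Z = 5 (Z = 0 - 1*(-5) = 0 + 5 = 5)
(-9 + (5 + Z*3))² = (-9 + (5 + 5*3))² = (-9 + (5 + 15))² = (-9 + 20)² = 11² = 121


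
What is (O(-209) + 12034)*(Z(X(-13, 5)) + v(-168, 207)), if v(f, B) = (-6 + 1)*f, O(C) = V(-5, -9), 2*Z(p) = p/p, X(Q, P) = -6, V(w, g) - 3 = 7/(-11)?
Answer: 111282200/11 ≈ 1.0117e+7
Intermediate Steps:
V(w, g) = 26/11 (V(w, g) = 3 + 7/(-11) = 3 + 7*(-1/11) = 3 - 7/11 = 26/11)
Z(p) = ½ (Z(p) = (p/p)/2 = (½)*1 = ½)
O(C) = 26/11
v(f, B) = -5*f
(O(-209) + 12034)*(Z(X(-13, 5)) + v(-168, 207)) = (26/11 + 12034)*(½ - 5*(-168)) = 132400*(½ + 840)/11 = (132400/11)*(1681/2) = 111282200/11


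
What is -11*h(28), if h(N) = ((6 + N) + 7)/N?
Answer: -451/28 ≈ -16.107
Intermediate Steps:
h(N) = (13 + N)/N
-11*h(28) = -11*(13 + 28)/28 = -11*41/28 = -451/28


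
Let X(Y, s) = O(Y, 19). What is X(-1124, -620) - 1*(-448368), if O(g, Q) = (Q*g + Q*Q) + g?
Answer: 426249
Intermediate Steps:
O(g, Q) = g + Q² + Q*g (O(g, Q) = (Q*g + Q²) + g = (Q² + Q*g) + g = g + Q² + Q*g)
X(Y, s) = 361 + 20*Y (X(Y, s) = Y + 19² + 19*Y = Y + 361 + 19*Y = 361 + 20*Y)
X(-1124, -620) - 1*(-448368) = (361 + 20*(-1124)) - 1*(-448368) = (361 - 22480) + 448368 = -22119 + 448368 = 426249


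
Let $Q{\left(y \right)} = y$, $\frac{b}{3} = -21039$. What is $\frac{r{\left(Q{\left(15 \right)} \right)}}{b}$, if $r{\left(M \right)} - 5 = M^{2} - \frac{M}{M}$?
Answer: $- \frac{229}{63117} \approx -0.0036282$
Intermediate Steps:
$b = -63117$ ($b = 3 \left(-21039\right) = -63117$)
$r{\left(M \right)} = 4 + M^{2}$ ($r{\left(M \right)} = 5 + \left(M^{2} - \frac{M}{M}\right) = 5 + \left(M^{2} - 1\right) = 5 + \left(-1 + M^{2}\right) = 4 + M^{2}$)
$\frac{r{\left(Q{\left(15 \right)} \right)}}{b} = \frac{4 + 15^{2}}{-63117} = \left(4 + 225\right) \left(- \frac{1}{63117}\right) = 229 \left(- \frac{1}{63117}\right) = - \frac{229}{63117}$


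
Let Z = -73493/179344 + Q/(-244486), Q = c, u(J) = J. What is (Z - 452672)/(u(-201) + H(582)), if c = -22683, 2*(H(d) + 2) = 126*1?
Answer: 902198503473877/279026982080 ≈ 3233.4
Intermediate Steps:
H(d) = 61 (H(d) = -2 + (126*1)/2 = -2 + (½)*126 = -2 + 63 = 61)
Q = -22683
Z = -631815893/1993049872 (Z = -73493/179344 - 22683/(-244486) = -73493*1/179344 - 22683*(-1/244486) = -73493/179344 + 22683/244486 = -631815893/1993049872 ≈ -0.31701)
(Z - 452672)/(u(-201) + H(582)) = (-631815893/1993049872 - 452672)/(-201 + 61) = -902198503473877/1993049872/(-140) = -902198503473877/1993049872*(-1/140) = 902198503473877/279026982080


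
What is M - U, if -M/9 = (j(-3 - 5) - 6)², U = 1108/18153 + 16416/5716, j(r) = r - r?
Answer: -8480849632/25940637 ≈ -326.93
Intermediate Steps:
j(r) = 0
U = 76083244/25940637 (U = 1108*(1/18153) + 16416*(1/5716) = 1108/18153 + 4104/1429 = 76083244/25940637 ≈ 2.9330)
M = -324 (M = -9*(0 - 6)² = -9*(-6)² = -9*36 = -324)
M - U = -324 - 1*76083244/25940637 = -324 - 76083244/25940637 = -8480849632/25940637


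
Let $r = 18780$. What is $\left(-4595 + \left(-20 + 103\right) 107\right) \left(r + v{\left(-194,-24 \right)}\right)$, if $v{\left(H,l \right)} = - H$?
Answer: $81322564$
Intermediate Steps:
$\left(-4595 + \left(-20 + 103\right) 107\right) \left(r + v{\left(-194,-24 \right)}\right) = \left(-4595 + \left(-20 + 103\right) 107\right) \left(18780 - -194\right) = \left(-4595 + 83 \cdot 107\right) \left(18780 + 194\right) = \left(-4595 + 8881\right) 18974 = 4286 \cdot 18974 = 81322564$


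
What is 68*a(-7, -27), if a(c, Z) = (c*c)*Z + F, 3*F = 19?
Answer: -268600/3 ≈ -89533.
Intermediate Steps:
F = 19/3 (F = (1/3)*19 = 19/3 ≈ 6.3333)
a(c, Z) = 19/3 + Z*c**2 (a(c, Z) = (c*c)*Z + 19/3 = c**2*Z + 19/3 = Z*c**2 + 19/3 = 19/3 + Z*c**2)
68*a(-7, -27) = 68*(19/3 - 27*(-7)**2) = 68*(19/3 - 27*49) = 68*(19/3 - 1323) = 68*(-3950/3) = -268600/3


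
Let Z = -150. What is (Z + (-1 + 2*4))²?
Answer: 20449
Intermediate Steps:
(Z + (-1 + 2*4))² = (-150 + (-1 + 2*4))² = (-150 + (-1 + 8))² = (-150 + 7)² = (-143)² = 20449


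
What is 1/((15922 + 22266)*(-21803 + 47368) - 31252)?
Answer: 1/976244968 ≈ 1.0243e-9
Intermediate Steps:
1/((15922 + 22266)*(-21803 + 47368) - 31252) = 1/(38188*25565 - 31252) = 1/(976276220 - 31252) = 1/976244968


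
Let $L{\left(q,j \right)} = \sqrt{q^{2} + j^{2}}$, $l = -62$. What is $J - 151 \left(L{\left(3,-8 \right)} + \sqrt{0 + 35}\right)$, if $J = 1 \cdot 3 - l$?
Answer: $65 - 151 \sqrt{35} - 151 \sqrt{73} \approx -2118.5$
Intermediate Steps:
$L{\left(q,j \right)} = \sqrt{j^{2} + q^{2}}$
$J = 65$ ($J = 1 \cdot 3 - -62 = 3 + 62 = 65$)
$J - 151 \left(L{\left(3,-8 \right)} + \sqrt{0 + 35}\right) = 65 - 151 \left(\sqrt{\left(-8\right)^{2} + 3^{2}} + \sqrt{0 + 35}\right) = 65 - 151 \left(\sqrt{64 + 9} + \sqrt{35}\right) = 65 - 151 \left(\sqrt{73} + \sqrt{35}\right) = 65 - 151 \left(\sqrt{35} + \sqrt{73}\right) = 65 - \left(151 \sqrt{35} + 151 \sqrt{73}\right) = 65 - 151 \sqrt{35} - 151 \sqrt{73}$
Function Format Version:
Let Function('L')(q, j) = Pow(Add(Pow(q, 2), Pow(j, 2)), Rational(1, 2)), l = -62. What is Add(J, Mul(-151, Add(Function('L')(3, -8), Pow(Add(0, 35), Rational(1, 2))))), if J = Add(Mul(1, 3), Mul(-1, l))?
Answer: Add(65, Mul(-151, Pow(35, Rational(1, 2))), Mul(-151, Pow(73, Rational(1, 2)))) ≈ -2118.5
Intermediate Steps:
Function('L')(q, j) = Pow(Add(Pow(j, 2), Pow(q, 2)), Rational(1, 2))
J = 65 (J = Add(Mul(1, 3), Mul(-1, -62)) = Add(3, 62) = 65)
Add(J, Mul(-151, Add(Function('L')(3, -8), Pow(Add(0, 35), Rational(1, 2))))) = Add(65, Mul(-151, Add(Pow(Add(Pow(-8, 2), Pow(3, 2)), Rational(1, 2)), Pow(Add(0, 35), Rational(1, 2))))) = Add(65, Mul(-151, Add(Pow(Add(64, 9), Rational(1, 2)), Pow(35, Rational(1, 2))))) = Add(65, Mul(-151, Add(Pow(73, Rational(1, 2)), Pow(35, Rational(1, 2))))) = Add(65, Mul(-151, Add(Pow(35, Rational(1, 2)), Pow(73, Rational(1, 2))))) = Add(65, Add(Mul(-151, Pow(35, Rational(1, 2))), Mul(-151, Pow(73, Rational(1, 2))))) = Add(65, Mul(-151, Pow(35, Rational(1, 2))), Mul(-151, Pow(73, Rational(1, 2))))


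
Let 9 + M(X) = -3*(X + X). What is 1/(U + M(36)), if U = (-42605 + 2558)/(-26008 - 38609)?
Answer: -3077/690418 ≈ -0.0044567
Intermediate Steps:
U = 1907/3077 (U = -40047/(-64617) = -40047*(-1/64617) = 1907/3077 ≈ 0.61976)
M(X) = -9 - 6*X (M(X) = -9 - 3*(X + X) = -9 - 6*X)
1/(U + M(36)) = 1/(1907/3077 + (-9 - 6*36)) = 1/(1907/3077 + (-9 - 216)) = 1/(1907/3077 - 225) = 1/(-690418/3077) = -3077/690418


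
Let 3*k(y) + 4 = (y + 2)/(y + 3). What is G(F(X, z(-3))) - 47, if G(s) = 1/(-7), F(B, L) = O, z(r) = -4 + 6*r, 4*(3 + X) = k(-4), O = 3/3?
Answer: -330/7 ≈ -47.143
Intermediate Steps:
k(y) = -4/3 + (2 + y)/(3*(3 + y)) (k(y) = -4/3 + ((y + 2)/(y + 3))/3 = -4/3 + ((2 + y)/(3 + y))/3 = -4/3 + (2 + y)/(3*(3 + y)))
O = 1 (O = 3*(⅓) = 1)
X = -19/6 (X = -3 + ((-10/3 - 1*(-4))/(3 - 4))/4 = -3 + ((-10/3 + 4)/(-1))/4 = -3 + (-1*⅔)/4 = -3 + (¼)*(-⅔) = -3 - ⅙ = -19/6 ≈ -3.1667)
F(B, L) = 1
G(s) = -⅐
G(F(X, z(-3))) - 47 = -⅐ - 47 = -330/7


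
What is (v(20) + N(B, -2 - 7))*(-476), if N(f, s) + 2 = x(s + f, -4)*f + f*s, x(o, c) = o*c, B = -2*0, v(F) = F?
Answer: -8568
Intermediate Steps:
B = 0
x(o, c) = c*o
N(f, s) = -2 + f*s + f*(-4*f - 4*s) (N(f, s) = -2 + ((-4*(s + f))*f + f*s) = -2 + ((-4*(f + s))*f + f*s) = -2 + ((-4*f - 4*s)*f + f*s) = -2 + (f*(-4*f - 4*s) + f*s) = -2 + (f*s + f*(-4*f - 4*s)) = -2 + f*s + f*(-4*f - 4*s))
(v(20) + N(B, -2 - 7))*(-476) = (20 + (-2 + 0*(-2 - 7) - 4*0*(0 + (-2 - 7))))*(-476) = (20 + (-2 + 0*(-9) - 4*0*(0 - 9)))*(-476) = (20 + (-2 + 0 - 4*0*(-9)))*(-476) = (20 + (-2 + 0 + 0))*(-476) = (20 - 2)*(-476) = 18*(-476) = -8568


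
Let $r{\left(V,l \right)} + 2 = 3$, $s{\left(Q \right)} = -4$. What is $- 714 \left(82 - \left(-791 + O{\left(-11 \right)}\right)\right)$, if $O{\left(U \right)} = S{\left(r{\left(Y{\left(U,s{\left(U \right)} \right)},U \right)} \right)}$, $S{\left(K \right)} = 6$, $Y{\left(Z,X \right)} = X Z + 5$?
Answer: $-619038$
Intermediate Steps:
$Y{\left(Z,X \right)} = 5 + X Z$
$r{\left(V,l \right)} = 1$ ($r{\left(V,l \right)} = -2 + 3 = 1$)
$O{\left(U \right)} = 6$
$- 714 \left(82 - \left(-791 + O{\left(-11 \right)}\right)\right) = - 714 \left(82 + \left(791 - 6\right)\right) = - 714 \left(82 + 785\right) = \left(-714\right) 867 = -619038$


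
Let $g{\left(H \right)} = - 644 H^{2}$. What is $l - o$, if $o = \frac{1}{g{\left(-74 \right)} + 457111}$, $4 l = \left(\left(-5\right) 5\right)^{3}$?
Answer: $- \frac{47959890621}{12277732} \approx -3906.3$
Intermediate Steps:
$l = - \frac{15625}{4}$ ($l = \frac{\left(\left(-5\right) 5\right)^{3}}{4} = \frac{\left(-25\right)^{3}}{4} = \frac{1}{4} \left(-15625\right) = - \frac{15625}{4} \approx -3906.3$)
$o = - \frac{1}{3069433}$ ($o = \frac{1}{- 644 \left(-74\right)^{2} + 457111} = \frac{1}{\left(-644\right) 5476 + 457111} = \frac{1}{-3526544 + 457111} = \frac{1}{-3069433} = - \frac{1}{3069433} \approx -3.2579 \cdot 10^{-7}$)
$l - o = - \frac{15625}{4} - - \frac{1}{3069433} = - \frac{15625}{4} + \frac{1}{3069433} = - \frac{47959890621}{12277732}$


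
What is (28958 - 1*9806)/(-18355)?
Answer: -19152/18355 ≈ -1.0434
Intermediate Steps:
(28958 - 1*9806)/(-18355) = (28958 - 9806)*(-1/18355) = 19152*(-1/18355) = -19152/18355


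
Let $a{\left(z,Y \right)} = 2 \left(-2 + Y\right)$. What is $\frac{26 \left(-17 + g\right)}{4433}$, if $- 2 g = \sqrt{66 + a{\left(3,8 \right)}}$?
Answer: $- \frac{34}{341} - \frac{\sqrt{78}}{341} \approx -0.12561$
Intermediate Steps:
$a{\left(z,Y \right)} = -4 + 2 Y$
$g = - \frac{\sqrt{78}}{2}$ ($g = - \frac{\sqrt{66 + \left(-4 + 2 \cdot 8\right)}}{2} = - \frac{\sqrt{66 + \left(-4 + 16\right)}}{2} = - \frac{\sqrt{66 + 12}}{2} = - \frac{\sqrt{78}}{2} \approx -4.4159$)
$\frac{26 \left(-17 + g\right)}{4433} = \frac{26 \left(-17 - \frac{\sqrt{78}}{2}\right)}{4433} = \left(-442 - 13 \sqrt{78}\right) \frac{1}{4433} = - \frac{34}{341} - \frac{\sqrt{78}}{341}$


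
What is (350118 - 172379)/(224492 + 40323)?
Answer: 177739/264815 ≈ 0.67118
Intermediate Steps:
(350118 - 172379)/(224492 + 40323) = 177739/264815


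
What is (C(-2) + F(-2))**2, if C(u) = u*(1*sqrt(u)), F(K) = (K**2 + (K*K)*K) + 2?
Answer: -4 + 8*I*sqrt(2) ≈ -4.0 + 11.314*I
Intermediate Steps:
F(K) = 2 + K**2 + K**3 (F(K) = (K**2 + K**2*K) + 2 = (K**2 + K**3) + 2 = 2 + K**2 + K**3)
C(u) = u**(3/2) (C(u) = u*sqrt(u) = u**(3/2))
(C(-2) + F(-2))**2 = ((-2)**(3/2) + (2 + (-2)**2 + (-2)**3))**2 = (-2*I*sqrt(2) + (2 + 4 - 8))**2 = (-2*I*sqrt(2) - 2)**2 = (-2 - 2*I*sqrt(2))**2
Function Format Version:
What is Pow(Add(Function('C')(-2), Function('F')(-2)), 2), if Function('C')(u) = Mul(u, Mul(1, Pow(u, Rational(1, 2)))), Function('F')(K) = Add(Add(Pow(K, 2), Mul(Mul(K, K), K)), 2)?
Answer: Add(-4, Mul(8, I, Pow(2, Rational(1, 2)))) ≈ Add(-4.0000, Mul(11.314, I))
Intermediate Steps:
Function('F')(K) = Add(2, Pow(K, 2), Pow(K, 3)) (Function('F')(K) = Add(Add(Pow(K, 2), Mul(Pow(K, 2), K)), 2) = Add(Add(Pow(K, 2), Pow(K, 3)), 2) = Add(2, Pow(K, 2), Pow(K, 3)))
Function('C')(u) = Pow(u, Rational(3, 2)) (Function('C')(u) = Mul(u, Pow(u, Rational(1, 2))) = Pow(u, Rational(3, 2)))
Pow(Add(Function('C')(-2), Function('F')(-2)), 2) = Pow(Add(Pow(-2, Rational(3, 2)), Add(2, Pow(-2, 2), Pow(-2, 3))), 2) = Pow(Add(Mul(-2, I, Pow(2, Rational(1, 2))), Add(2, 4, -8)), 2) = Pow(Add(Mul(-2, I, Pow(2, Rational(1, 2))), -2), 2) = Pow(Add(-2, Mul(-2, I, Pow(2, Rational(1, 2)))), 2)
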